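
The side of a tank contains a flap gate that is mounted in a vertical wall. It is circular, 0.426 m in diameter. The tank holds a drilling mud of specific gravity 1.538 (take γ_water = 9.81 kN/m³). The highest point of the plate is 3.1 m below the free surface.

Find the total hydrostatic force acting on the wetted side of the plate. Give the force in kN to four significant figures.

F ≈ 7.125 kN

γ = 1.538 × 9.81 = 15.08778 kN/m³.
The centroid is at the centre, 0.213 m below the top of the plate, so the centroid depth is h_c = 3.1 + 0.213 = 3.313 m.
A = π(0.213)² = 0.142531 m².
Resultant F = γ·h_c·A = 15.08778 × 3.313 × 0.142531 = 7.12453 kN.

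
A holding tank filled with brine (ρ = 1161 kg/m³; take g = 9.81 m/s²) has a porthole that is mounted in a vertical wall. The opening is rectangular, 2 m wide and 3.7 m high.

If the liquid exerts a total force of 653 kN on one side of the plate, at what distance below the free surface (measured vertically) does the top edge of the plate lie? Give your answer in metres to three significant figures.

d_top ≈ 5.90 m

γ = ρg = 1161 × 9.81 / 1000 = 11.38941 kN/m³.
A = 2 × 3.7 = 7.4 m².
From F = γ·h_c·A, the centroid depth is h_c = 653/(11.38941 × 7.4) = 7.74783 m.
The centroid lies 3.7/2 = 1.85 m below the top edge, so the top edge sits at h_top = 7.74783 − 1.85 = 5.89783 m below the surface.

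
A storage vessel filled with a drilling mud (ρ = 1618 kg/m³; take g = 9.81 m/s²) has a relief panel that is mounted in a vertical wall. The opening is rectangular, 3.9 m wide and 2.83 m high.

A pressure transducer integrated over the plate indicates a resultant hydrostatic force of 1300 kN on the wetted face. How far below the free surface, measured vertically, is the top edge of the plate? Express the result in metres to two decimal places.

γ = ρg = 1618 × 9.81 / 1000 = 15.87258 kN/m³.
A = 3.9 × 2.83 = 11.037 m².
From F = γ·h_c·A, the centroid depth is h_c = 1300/(15.87258 × 11.037) = 7.4207 m.
The centroid lies 2.83/2 = 1.415 m below the top edge, so the top edge sits at h_top = 7.4207 − 1.415 = 6.0057 m below the surface.

d_top ≈ 6.01 m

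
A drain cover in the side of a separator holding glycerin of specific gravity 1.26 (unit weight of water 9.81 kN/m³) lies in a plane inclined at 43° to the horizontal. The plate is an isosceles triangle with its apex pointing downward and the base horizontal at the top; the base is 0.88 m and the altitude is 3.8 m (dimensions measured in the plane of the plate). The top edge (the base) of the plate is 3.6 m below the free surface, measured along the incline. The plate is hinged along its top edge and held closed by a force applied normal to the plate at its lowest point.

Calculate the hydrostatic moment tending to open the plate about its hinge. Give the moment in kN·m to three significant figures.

γ = 1.26 × 9.81 = 12.3606 kN/m³.
Let θ = 43° be the plate's angle to the horizontal; measure y along the incline from where the plane meets the free surface. Vertical depth h = y·sinθ with sinθ = 0.681998.
With the apex down, the centroid sits h/3 = 3.8/3 = 1.26667 m below the base (the top edge), so y_c = 3.6 + 1.26667 = 4.86667 m and h_c = 4.86667 × 0.681998 = 3.31906 m.
A = ½ × 0.88 × 3.8 = 1.672 m².
Resultant F = γ·h_c·A = 12.3606 × 3.31906 × 1.672 = 68.5948 kN.
I_c = b·h³/36 = 0.88 × 3.8³/36 = 1.34132 m⁴.
Centre of pressure: y_p = y_c + I_c/(y_c·A) = 4.86667 + 1.34132/(4.86667 × 1.672) = 4.86667 + 0.164841 = 5.03151 m along the plane.
The resultant acts 1.26667 + 0.164841 = 1.43151 m (along the plate) below the hinge at the top edge, so the moment about the hinge is M = F × 1.43151 = 68.5948 × 1.43151 = 98.1941 kN·m.

M ≈ 98.2 kN·m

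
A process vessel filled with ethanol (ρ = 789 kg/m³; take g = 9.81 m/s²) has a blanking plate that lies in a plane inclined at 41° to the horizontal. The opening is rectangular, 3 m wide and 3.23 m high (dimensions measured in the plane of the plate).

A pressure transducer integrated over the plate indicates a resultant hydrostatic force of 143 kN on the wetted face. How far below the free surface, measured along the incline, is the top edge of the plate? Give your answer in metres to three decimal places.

y_top ≈ 1.291 m

γ = ρg = 789 × 9.81 / 1000 = 7.74009 kN/m³.
A = 3 × 3.23 = 9.69 m².
From F = γ·h_c·A, the centroid depth is h_c = 143/(7.74009 × 9.69) = 1.90663 m.
Let θ = 41° be the plate's angle to the horizontal; measure y along the incline from where the plane meets the free surface. Vertical depth h = y·sinθ with sinθ = 0.656059.
Along the incline, y_c = h_c/sinθ = 1.90663/0.656059 = 2.90619 m.
The centroid lies 3.23/2 = 1.615 m below the top edge, so the top edge sits at y_top = 2.90619 − 1.615 = 1.29119 m along the incline.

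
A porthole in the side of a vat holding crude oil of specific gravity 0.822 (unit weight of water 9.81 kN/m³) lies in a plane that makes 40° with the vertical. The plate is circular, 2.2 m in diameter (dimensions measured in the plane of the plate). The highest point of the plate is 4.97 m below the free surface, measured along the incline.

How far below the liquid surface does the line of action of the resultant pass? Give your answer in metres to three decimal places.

h_p = 4.688 m

γ = 0.822 × 9.81 = 8.06382 kN/m³.
The plate makes 40° with the vertical, i.e. θ = 90° − 40° = 50° to the horizontal. Measuring y along the incline from the free-surface line, vertical depth h = y·sinθ with sinθ = 0.766044.
The centroid is at the centre, 1.1 m below the top of the plate, so y_c = 4.97 + 1.1 = 6.07 m and h_c = 6.07 × 0.766044 = 4.64989 m.
A = π(1.1)² = 3.80133 m².
Resultant F = γ·h_c·A = 8.06382 × 4.64989 × 3.80133 = 142.534 kN.
I_c = πr⁴/4 = π × 1.1⁴/4 = 1.1499 m⁴.
Centre of pressure: y_p = y_c + I_c/(y_c·A) = 6.07 + 1.1499/(6.07 × 3.80133) = 6.07 + 0.0498352 = 6.11984 m along the plane.
Vertically, h_p = y_p·sinθ = 6.11984 × 0.766044 = 4.68807 m.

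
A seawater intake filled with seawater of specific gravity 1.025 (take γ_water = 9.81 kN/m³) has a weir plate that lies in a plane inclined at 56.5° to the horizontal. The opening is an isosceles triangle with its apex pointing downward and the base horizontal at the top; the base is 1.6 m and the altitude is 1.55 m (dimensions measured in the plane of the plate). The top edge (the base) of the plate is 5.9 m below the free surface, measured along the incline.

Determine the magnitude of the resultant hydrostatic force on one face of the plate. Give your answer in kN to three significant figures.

F ≈ 66.7 kN

γ = 1.025 × 9.81 = 10.05525 kN/m³.
Let θ = 56.5° be the plate's angle to the horizontal; measure y along the incline from where the plane meets the free surface. Vertical depth h = y·sinθ with sinθ = 0.833886.
With the apex down, the centroid sits h/3 = 1.55/3 = 0.516667 m below the base (the top edge), so y_c = 5.9 + 0.516667 = 6.41667 m and h_c = 6.41667 × 0.833886 = 5.35077 m.
A = ½ × 1.6 × 1.55 = 1.24 m².
Resultant F = γ·h_c·A = 10.05525 × 5.35077 × 1.24 = 66.7161 kN.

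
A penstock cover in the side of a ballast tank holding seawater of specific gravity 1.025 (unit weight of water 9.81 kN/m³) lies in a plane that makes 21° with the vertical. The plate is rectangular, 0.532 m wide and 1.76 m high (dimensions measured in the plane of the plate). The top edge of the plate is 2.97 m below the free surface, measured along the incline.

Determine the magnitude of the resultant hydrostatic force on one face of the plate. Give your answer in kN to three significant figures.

F ≈ 33.8 kN

γ = 1.025 × 9.81 = 10.05525 kN/m³.
The plate makes 21° with the vertical, i.e. θ = 90° − 21° = 69° to the horizontal. Measuring y along the incline from the free-surface line, vertical depth h = y·sinθ with sinθ = 0.933580.
The centroid lies 1.76/2 = 0.88 m below the top edge, so y_c = 2.97 + 0.88 = 3.85 m and h_c = 3.85 × 0.933580 = 3.59428 m.
A = 0.532 × 1.76 = 0.93632 m².
Resultant F = γ·h_c·A = 10.05525 × 3.59428 × 0.93632 = 33.8399 kN.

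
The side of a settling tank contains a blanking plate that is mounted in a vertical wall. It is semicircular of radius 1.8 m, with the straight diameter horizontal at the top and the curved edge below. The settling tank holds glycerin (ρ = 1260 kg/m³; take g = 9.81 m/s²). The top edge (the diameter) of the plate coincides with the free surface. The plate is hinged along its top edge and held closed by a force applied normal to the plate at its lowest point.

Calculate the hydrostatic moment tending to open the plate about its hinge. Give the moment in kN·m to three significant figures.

γ = ρg = 1260 × 9.81 / 1000 = 12.3606 kN/m³.
The centroid of a semicircle lies 4r/(3π) = 0.763944 m from the diameter, here below the top edge, so the centroid depth is h_c = 0.763944 m.
A = πr²/2 = π × 1.8²/2 = 5.08938 m².
Resultant F = γ·h_c·A = 12.3606 × 0.763944 × 5.08938 = 48.058 kN.
I_c = (π/8 − 8/(9π))·r⁴ = 0.109757 × 1.8⁴ = 1.15219 m⁴.
Centre of pressure: y_p = y_c + I_c/(y_c·A) = 0.763944 + 1.15219/(0.763944 × 5.08938) = 0.763944 + 0.296345 = 1.06029 m along the plane.
The resultant acts 0.763944 + 0.296345 = 1.06029 m (along the plate) below the hinge at the top edge, so the moment about the hinge is M = F × 1.06029 = 48.058 × 1.06029 = 50.9554 kN·m.

M ≈ 51.0 kN·m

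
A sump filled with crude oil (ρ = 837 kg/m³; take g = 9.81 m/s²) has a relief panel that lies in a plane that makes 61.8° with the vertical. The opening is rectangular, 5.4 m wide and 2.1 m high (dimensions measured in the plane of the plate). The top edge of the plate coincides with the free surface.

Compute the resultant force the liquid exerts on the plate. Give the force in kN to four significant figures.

γ = ρg = 837 × 9.81 / 1000 = 8.21097 kN/m³.
The plate makes 61.8° with the vertical, i.e. θ = 90° − 61.8° = 28.2° to the horizontal. Measuring y along the incline from the free-surface line, vertical depth h = y·sinθ with sinθ = 0.472551.
The centroid lies 2.1/2 = 1.05 m below the top edge, so y_c = 1.05 m and h_c = 1.05 × 0.472551 = 0.496179 m.
A = 5.4 × 2.1 = 11.34 m².
Resultant F = γ·h_c·A = 8.21097 × 0.496179 × 11.34 = 46.2004 kN.

F ≈ 46.20 kN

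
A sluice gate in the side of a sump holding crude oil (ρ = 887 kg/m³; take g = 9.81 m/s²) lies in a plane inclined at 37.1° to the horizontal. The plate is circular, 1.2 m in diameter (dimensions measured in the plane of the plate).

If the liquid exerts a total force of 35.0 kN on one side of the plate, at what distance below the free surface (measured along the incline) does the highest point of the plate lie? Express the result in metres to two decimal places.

γ = ρg = 887 × 9.81 / 1000 = 8.70147 kN/m³.
A = π(0.6)² = 1.13097 m².
From F = γ·h_c·A, the centroid depth is h_c = 35.0/(8.70147 × 1.13097) = 3.55651 m.
Let θ = 37.1° be the plate's angle to the horizontal; measure y along the incline from where the plane meets the free surface. Vertical depth h = y·sinθ with sinθ = 0.603208.
Along the incline, y_c = h_c/sinθ = 3.55651/0.603208 = 5.89599 m.
The centroid is at the centre, 0.6 m below the top of the plate, so the highest point sits at y_top = 5.89599 − 0.6 = 5.29599 m along the incline.

y_top ≈ 5.30 m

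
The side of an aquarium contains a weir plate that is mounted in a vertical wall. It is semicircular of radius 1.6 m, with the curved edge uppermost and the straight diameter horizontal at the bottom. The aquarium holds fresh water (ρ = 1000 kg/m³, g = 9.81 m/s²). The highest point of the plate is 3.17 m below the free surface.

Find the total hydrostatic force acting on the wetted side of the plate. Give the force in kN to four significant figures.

γ = ρg = 1000 × 9.81 = 9810 N/m³ = 9.81 kN/m³.
The centroid lies 4r/(3π) = 0.679061 m above the diameter, so r − 4r/(3π) = 1.6 − 0.679061 = 0.920939 m below the topmost point, so the centroid depth is h_c = 3.17 + 0.920939 = 4.09094 m.
A = πr²/2 = π × 1.6²/2 = 4.02124 m².
Resultant F = γ·h_c·A = 9.81 × 4.09094 × 4.02124 = 161.381 kN.

F ≈ 161.4 kN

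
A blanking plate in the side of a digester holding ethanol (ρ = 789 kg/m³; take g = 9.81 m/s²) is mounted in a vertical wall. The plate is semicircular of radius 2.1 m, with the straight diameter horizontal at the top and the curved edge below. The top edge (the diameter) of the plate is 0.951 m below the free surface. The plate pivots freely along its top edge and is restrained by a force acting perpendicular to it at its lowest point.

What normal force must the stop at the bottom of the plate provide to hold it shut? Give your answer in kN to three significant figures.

P ≈ 49.8 kN

γ = ρg = 789 × 9.81 / 1000 = 7.74009 kN/m³.
The centroid of a semicircle lies 4r/(3π) = 0.891268 m from the diameter, here below the top edge, so the centroid depth is h_c = 0.951 + 0.891268 = 1.84227 m.
A = πr²/2 = π × 2.1²/2 = 6.92721 m².
Resultant F = γ·h_c·A = 7.74009 × 1.84227 × 6.92721 = 98.7774 kN.
I_c = (π/8 − 8/(9π))·r⁴ = 0.109757 × 2.1⁴ = 2.13457 m⁴.
Centre of pressure: y_p = y_c + I_c/(y_c·A) = 1.84227 + 2.13457/(1.84227 × 6.92721) = 1.84227 + 0.167263 = 2.00953 m along the plane.
The resultant acts 0.891268 + 0.167263 = 1.05853 m (along the plate) below the hinge at the top edge, so the moment about the hinge is M = F × 1.05853 = 98.7774 × 1.05853 = 104.559 kN·m.
A normal force at the bottom, 2.1 m from the hinge, must supply this moment: P = 104.559/2.1 = 49.79 kN.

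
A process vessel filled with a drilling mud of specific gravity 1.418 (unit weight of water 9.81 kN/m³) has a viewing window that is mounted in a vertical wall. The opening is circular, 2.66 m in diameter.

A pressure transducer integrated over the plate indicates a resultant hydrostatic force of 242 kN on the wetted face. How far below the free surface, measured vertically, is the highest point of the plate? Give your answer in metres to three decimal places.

d_top ≈ 1.801 m

γ = 1.418 × 9.81 = 13.91058 kN/m³.
A = π(1.33)² = 5.55716 m².
From F = γ·h_c·A, the centroid depth is h_c = 242/(13.91058 × 5.55716) = 3.13053 m.
The centroid is at the centre, 1.33 m below the top of the plate, so the highest point sits at h_top = 3.13053 − 1.33 = 1.80053 m below the surface.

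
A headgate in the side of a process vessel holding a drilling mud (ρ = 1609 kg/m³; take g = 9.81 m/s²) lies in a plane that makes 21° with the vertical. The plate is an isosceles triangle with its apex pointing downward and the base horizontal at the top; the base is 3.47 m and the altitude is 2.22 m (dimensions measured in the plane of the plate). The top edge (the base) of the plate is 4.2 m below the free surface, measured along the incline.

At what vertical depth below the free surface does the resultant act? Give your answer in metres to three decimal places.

γ = ρg = 1609 × 9.81 / 1000 = 15.78429 kN/m³.
The plate makes 21° with the vertical, i.e. θ = 90° − 21° = 69° to the horizontal. Measuring y along the incline from the free-surface line, vertical depth h = y·sinθ with sinθ = 0.933580.
With the apex down, the centroid sits h/3 = 2.22/3 = 0.74 m below the base (the top edge), so y_c = 4.2 + 0.74 = 4.94 m and h_c = 4.94 × 0.933580 = 4.61189 m.
A = ½ × 3.47 × 2.22 = 3.8517 m².
Resultant F = γ·h_c·A = 15.78429 × 4.61189 × 3.8517 = 280.386 kN.
I_c = b·h³/36 = 3.47 × 2.22³/36 = 1.0546 m⁴.
Centre of pressure: y_p = y_c + I_c/(y_c·A) = 4.94 + 1.0546/(4.94 × 3.8517) = 4.94 + 0.0554253 = 4.99543 m along the plane.
Vertically, h_p = y_p·sinθ = 4.99543 × 0.933580 = 4.66363 m.

h_p = 4.664 m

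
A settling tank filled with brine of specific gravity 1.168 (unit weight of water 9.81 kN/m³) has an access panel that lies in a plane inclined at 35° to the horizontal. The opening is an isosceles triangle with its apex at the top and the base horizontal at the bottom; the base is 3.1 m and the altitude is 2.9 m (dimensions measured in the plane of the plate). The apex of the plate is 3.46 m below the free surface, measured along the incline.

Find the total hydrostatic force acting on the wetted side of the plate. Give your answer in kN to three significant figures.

γ = 1.168 × 9.81 = 11.45808 kN/m³.
Let θ = 35° be the plate's angle to the horizontal; measure y along the incline from where the plane meets the free surface. Vertical depth h = y·sinθ with sinθ = 0.573576.
With the apex up, the centroid sits 2h/3 = 2 × 2.9/3 = 1.93333 m below the apex, so y_c = 3.46 + 1.93333 = 5.39333 m and h_c = 5.39333 × 0.573576 = 3.09348 m.
A = ½ × 3.1 × 2.9 = 4.495 m².
Resultant F = γ·h_c·A = 11.45808 × 3.09348 × 4.495 = 159.327 kN.

F ≈ 159 kN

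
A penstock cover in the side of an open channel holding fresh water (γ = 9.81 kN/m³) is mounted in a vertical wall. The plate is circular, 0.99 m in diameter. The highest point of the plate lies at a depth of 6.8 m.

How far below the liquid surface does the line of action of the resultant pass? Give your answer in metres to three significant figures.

γ = 9.81 kN/m³.
The centroid is at the centre, 0.495 m below the top of the plate, so the centroid depth is h_c = 6.8 + 0.495 = 7.295 m.
A = π(0.495)² = 0.769769 m².
Resultant F = γ·h_c·A = 9.81 × 7.295 × 0.769769 = 55.0877 kN.
I_c = πr⁴/4 = π × 0.495⁴/4 = 0.0471531 m⁴.
Centre of pressure: y_p = y_c + I_c/(y_c·A) = 7.295 + 0.0471531/(7.295 × 0.769769) = 7.295 + 0.00839701 = 7.3034 m along the plane.

h_p = 7.30 m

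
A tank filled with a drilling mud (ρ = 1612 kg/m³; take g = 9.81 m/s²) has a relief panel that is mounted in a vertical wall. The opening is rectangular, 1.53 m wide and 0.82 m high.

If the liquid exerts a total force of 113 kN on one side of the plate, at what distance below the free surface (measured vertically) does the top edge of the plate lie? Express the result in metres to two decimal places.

d_top ≈ 5.29 m

γ = ρg = 1612 × 9.81 / 1000 = 15.81372 kN/m³.
A = 1.53 × 0.82 = 1.2546 m².
From F = γ·h_c·A, the centroid depth is h_c = 113/(15.81372 × 1.2546) = 5.6956 m.
The centroid lies 0.82/2 = 0.41 m below the top edge, so the top edge sits at h_top = 5.6956 − 0.41 = 5.2856 m below the surface.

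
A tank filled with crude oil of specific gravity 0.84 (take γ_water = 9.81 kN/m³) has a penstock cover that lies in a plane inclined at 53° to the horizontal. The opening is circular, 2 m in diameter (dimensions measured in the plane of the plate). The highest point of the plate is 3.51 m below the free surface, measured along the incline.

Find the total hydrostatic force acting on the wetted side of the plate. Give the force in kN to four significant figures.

γ = 0.84 × 9.81 = 8.2404 kN/m³.
Let θ = 53° be the plate's angle to the horizontal; measure y along the incline from where the plane meets the free surface. Vertical depth h = y·sinθ with sinθ = 0.798636.
The centroid is at the centre, 1 m below the top of the plate, so y_c = 3.51 + 1 = 4.51 m and h_c = 4.51 × 0.798636 = 3.60185 m.
A = π(1)² = 3.14159 m².
Resultant F = γ·h_c·A = 8.2404 × 3.60185 × 3.14159 = 93.2445 kN.

F ≈ 93.24 kN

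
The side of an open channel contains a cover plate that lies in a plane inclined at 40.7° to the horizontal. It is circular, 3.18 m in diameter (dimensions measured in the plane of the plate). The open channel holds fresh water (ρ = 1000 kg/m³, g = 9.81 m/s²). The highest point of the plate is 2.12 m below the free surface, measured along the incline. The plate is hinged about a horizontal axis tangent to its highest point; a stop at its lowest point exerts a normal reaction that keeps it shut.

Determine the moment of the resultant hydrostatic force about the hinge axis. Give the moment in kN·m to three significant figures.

γ = ρg = 1000 × 9.81 = 9810 N/m³ = 9.81 kN/m³.
Let θ = 40.7° be the plate's angle to the horizontal; measure y along the incline from where the plane meets the free surface. Vertical depth h = y·sinθ with sinθ = 0.652098.
The centroid is at the centre, 1.59 m below the top of the plate, so y_c = 2.12 + 1.59 = 3.71 m and h_c = 3.71 × 0.652098 = 2.41928 m.
A = π(1.59)² = 7.94226 m².
Resultant F = γ·h_c·A = 9.81 × 2.41928 × 7.94226 = 188.495 kN.
I_c = πr⁴/4 = π × 1.59⁴/4 = 5.01971 m⁴.
Centre of pressure: y_p = y_c + I_c/(y_c·A) = 3.71 + 5.01971/(3.71 × 7.94226) = 3.71 + 0.170357 = 3.88036 m along the plane.
The resultant acts 1.59 + 0.170357 = 1.76036 m (along the plate) below the hinge at the top edge, so the moment about the hinge is M = F × 1.76036 = 188.495 × 1.76036 = 331.819 kN·m.

M ≈ 332 kN·m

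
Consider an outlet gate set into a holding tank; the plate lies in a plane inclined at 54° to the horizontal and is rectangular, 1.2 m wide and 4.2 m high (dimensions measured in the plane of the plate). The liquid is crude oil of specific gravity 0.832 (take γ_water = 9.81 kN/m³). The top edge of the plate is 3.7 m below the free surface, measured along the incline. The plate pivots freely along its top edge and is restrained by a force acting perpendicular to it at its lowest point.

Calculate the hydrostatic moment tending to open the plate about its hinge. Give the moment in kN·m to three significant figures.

M ≈ 454 kN·m

γ = 0.832 × 9.81 = 8.16192 kN/m³.
Let θ = 54° be the plate's angle to the horizontal; measure y along the incline from where the plane meets the free surface. Vertical depth h = y·sinθ with sinθ = 0.809017.
The centroid lies 4.2/2 = 2.1 m below the top edge, so y_c = 3.7 + 2.1 = 5.8 m and h_c = 5.8 × 0.809017 = 4.6923 m.
A = 1.2 × 4.2 = 5.04 m².
Resultant F = γ·h_c·A = 8.16192 × 4.6923 × 5.04 = 193.023 kN.
I_c = b·h³/12 = 1.2 × 4.2³/12 = 7.4088 m⁴.
Centre of pressure: y_p = y_c + I_c/(y_c·A) = 5.8 + 7.4088/(5.8 × 5.04) = 5.8 + 0.253448 = 6.05345 m along the plane.
The resultant acts 2.1 + 0.253448 = 2.35345 m (along the plate) below the hinge at the top edge, so the moment about the hinge is M = F × 2.35345 = 193.023 × 2.35345 = 454.27 kN·m.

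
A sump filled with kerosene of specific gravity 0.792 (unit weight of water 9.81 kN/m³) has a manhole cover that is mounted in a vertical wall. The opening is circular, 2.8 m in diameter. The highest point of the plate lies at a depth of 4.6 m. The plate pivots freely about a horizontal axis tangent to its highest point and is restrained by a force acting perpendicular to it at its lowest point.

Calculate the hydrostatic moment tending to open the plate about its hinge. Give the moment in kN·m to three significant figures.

γ = 0.792 × 9.81 = 7.76952 kN/m³.
The centroid is at the centre, 1.4 m below the top of the plate, so the centroid depth is h_c = 4.6 + 1.4 = 6 m.
A = π(1.4)² = 6.15752 m².
Resultant F = γ·h_c·A = 7.76952 × 6 × 6.15752 = 287.046 kN.
I_c = πr⁴/4 = π × 1.4⁴/4 = 3.01719 m⁴.
Centre of pressure: y_p = y_c + I_c/(y_c·A) = 6 + 3.01719/(6 × 6.15752) = 6 + 0.0816668 = 6.08167 m along the plane.
The resultant acts 1.4 + 0.0816668 = 1.48167 m (along the plate) below the hinge at the top edge, so the moment about the hinge is M = F × 1.48167 = 287.046 × 1.48167 = 425.307 kN·m.

M ≈ 425 kN·m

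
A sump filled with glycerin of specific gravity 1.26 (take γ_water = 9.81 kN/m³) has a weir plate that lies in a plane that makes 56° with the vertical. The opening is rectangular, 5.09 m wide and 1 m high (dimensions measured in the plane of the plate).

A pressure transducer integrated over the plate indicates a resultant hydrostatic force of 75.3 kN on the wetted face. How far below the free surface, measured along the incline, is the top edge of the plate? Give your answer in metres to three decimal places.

y_top ≈ 1.640 m

γ = 1.26 × 9.81 = 12.3606 kN/m³.
A = 5.09 × 1 = 5.09 m².
From F = γ·h_c·A, the centroid depth is h_c = 75.3/(12.3606 × 5.09) = 1.19684 m.
The plate makes 56° with the vertical, i.e. θ = 90° − 56° = 34° to the horizontal. Measuring y along the incline from the free-surface line, vertical depth h = y·sinθ with sinθ = 0.559193.
Along the incline, y_c = h_c/sinθ = 1.19684/0.559193 = 2.1403 m.
The centroid lies 1/2 = 0.5 m below the top edge, so the top edge sits at y_top = 2.1403 − 0.5 = 1.6403 m along the incline.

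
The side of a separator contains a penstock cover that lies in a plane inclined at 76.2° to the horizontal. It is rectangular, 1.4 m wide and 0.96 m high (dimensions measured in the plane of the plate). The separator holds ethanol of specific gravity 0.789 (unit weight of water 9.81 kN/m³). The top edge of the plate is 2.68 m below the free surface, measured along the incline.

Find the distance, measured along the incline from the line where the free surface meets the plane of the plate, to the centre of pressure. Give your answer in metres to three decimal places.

y_p = 3.184 m

γ = 0.789 × 9.81 = 7.74009 kN/m³.
Let θ = 76.2° be the plate's angle to the horizontal; measure y along the incline from where the plane meets the free surface. Vertical depth h = y·sinθ with sinθ = 0.971134.
The centroid lies 0.96/2 = 0.48 m below the top edge, so y_c = 2.68 + 0.48 = 3.16 m and h_c = 3.16 × 0.971134 = 3.06878 m.
A = 1.4 × 0.96 = 1.344 m².
Resultant F = γ·h_c·A = 7.74009 × 3.06878 × 1.344 = 31.9235 kN.
I_c = b·h³/12 = 1.4 × 0.96³/12 = 0.103219 m⁴.
Centre of pressure: y_p = y_c + I_c/(y_c·A) = 3.16 + 0.103219/(3.16 × 1.344) = 3.16 + 0.0243038 = 3.1843 m along the plane.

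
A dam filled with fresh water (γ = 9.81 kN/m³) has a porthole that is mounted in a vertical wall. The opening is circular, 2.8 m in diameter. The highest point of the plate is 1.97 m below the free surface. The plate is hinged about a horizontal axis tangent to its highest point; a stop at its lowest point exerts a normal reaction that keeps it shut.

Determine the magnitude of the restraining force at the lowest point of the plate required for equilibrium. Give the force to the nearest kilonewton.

γ = 9.81 kN/m³.
The centroid is at the centre, 1.4 m below the top of the plate, so the centroid depth is h_c = 1.97 + 1.4 = 3.37 m.
A = π(1.4)² = 6.15752 m².
Resultant F = γ·h_c·A = 9.81 × 3.37 × 6.15752 = 203.566 kN.
I_c = πr⁴/4 = π × 1.4⁴/4 = 3.01719 m⁴.
Centre of pressure: y_p = y_c + I_c/(y_c·A) = 3.37 + 3.01719/(3.37 × 6.15752) = 3.37 + 0.145401 = 3.5154 m along the plane.
The resultant acts 1.4 + 0.145401 = 1.5454 m (along the plate) below the hinge at the top edge, so the moment about the hinge is M = F × 1.5454 = 203.566 × 1.5454 = 314.591 kN·m.
A normal force at the bottom, 2.8 m from the hinge, must supply this moment: P = 314.591/2.8 = 112.354 kN.

P ≈ 112 kN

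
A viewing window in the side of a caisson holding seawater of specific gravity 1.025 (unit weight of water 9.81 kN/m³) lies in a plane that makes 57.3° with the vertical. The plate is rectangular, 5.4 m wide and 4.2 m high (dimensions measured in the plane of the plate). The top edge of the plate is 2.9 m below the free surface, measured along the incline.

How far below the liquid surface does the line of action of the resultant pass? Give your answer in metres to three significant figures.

h_p = 2.86 m

γ = 1.025 × 9.81 = 10.05525 kN/m³.
The plate makes 57.3° with the vertical, i.e. θ = 90° − 57.3° = 32.7° to the horizontal. Measuring y along the incline from the free-surface line, vertical depth h = y·sinθ with sinθ = 0.540240.
The centroid lies 4.2/2 = 2.1 m below the top edge, so y_c = 2.9 + 2.1 = 5 m and h_c = 5 × 0.540240 = 2.7012 m.
A = 5.4 × 4.2 = 22.68 m².
Resultant F = γ·h_c·A = 10.05525 × 2.7012 × 22.68 = 616.017 kN.
I_c = b·h³/12 = 5.4 × 4.2³/12 = 33.3396 m⁴.
Centre of pressure: y_p = y_c + I_c/(y_c·A) = 5 + 33.3396/(5 × 22.68) = 5 + 0.294 = 5.294 m along the plane.
Vertically, h_p = y_p·sinθ = 5.294 × 0.540240 = 2.86003 m.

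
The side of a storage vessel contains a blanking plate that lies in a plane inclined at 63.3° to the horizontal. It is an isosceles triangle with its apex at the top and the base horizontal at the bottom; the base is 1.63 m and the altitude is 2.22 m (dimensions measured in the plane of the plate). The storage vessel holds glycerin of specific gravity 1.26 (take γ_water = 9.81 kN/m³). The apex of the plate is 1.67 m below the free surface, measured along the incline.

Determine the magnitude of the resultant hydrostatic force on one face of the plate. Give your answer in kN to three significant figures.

F ≈ 62.9 kN

γ = 1.26 × 9.81 = 12.3606 kN/m³.
Let θ = 63.3° be the plate's angle to the horizontal; measure y along the incline from where the plane meets the free surface. Vertical depth h = y·sinθ with sinθ = 0.893371.
With the apex up, the centroid sits 2h/3 = 2 × 2.22/3 = 1.48 m below the apex, so y_c = 1.67 + 1.48 = 3.15 m and h_c = 3.15 × 0.893371 = 2.81412 m.
A = ½ × 1.63 × 2.22 = 1.8093 m².
Resultant F = γ·h_c·A = 12.3606 × 2.81412 × 1.8093 = 62.9351 kN.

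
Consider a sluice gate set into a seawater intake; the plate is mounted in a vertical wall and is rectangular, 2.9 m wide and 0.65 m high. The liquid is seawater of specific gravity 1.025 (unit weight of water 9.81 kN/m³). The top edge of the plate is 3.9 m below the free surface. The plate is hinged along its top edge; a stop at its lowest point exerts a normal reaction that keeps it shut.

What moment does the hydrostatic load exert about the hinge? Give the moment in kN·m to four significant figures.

M ≈ 26.69 kN·m

γ = 1.025 × 9.81 = 10.05525 kN/m³.
The centroid lies 0.65/2 = 0.325 m below the top edge, so the centroid depth is h_c = 3.9 + 0.325 = 4.225 m.
A = 2.9 × 0.65 = 1.885 m².
Resultant F = γ·h_c·A = 10.05525 × 4.225 × 1.885 = 80.0813 kN.
I_c = b·h³/12 = 2.9 × 0.65³/12 = 0.0663677 m⁴.
Centre of pressure: y_p = y_c + I_c/(y_c·A) = 4.225 + 0.0663677/(4.225 × 1.885) = 4.225 + 0.00833333 = 4.23333 m along the plane.
The resultant acts 0.325 + 0.00833333 = 0.333333 m (along the plate) below the hinge at the top edge, so the moment about the hinge is M = F × 0.333333 = 80.0813 × 0.333333 = 26.6937 kN·m.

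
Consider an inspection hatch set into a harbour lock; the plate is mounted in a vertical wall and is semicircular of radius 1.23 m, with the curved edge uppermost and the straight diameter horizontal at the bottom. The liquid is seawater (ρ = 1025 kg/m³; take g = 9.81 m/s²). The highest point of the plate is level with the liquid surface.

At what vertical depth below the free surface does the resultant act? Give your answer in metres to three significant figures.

h_p = 0.857 m

γ = ρg = 1025 × 9.81 / 1000 = 10.05525 kN/m³.
The centroid lies 4r/(3π) = 0.522028 m above the diameter, so r − 4r/(3π) = 1.23 − 0.522028 = 0.707972 m below the topmost point, so the centroid depth is h_c = 0.707972 m.
A = πr²/2 = π × 1.23²/2 = 2.37646 m².
Resultant F = γ·h_c·A = 10.05525 × 0.707972 × 2.37646 = 16.9176 kN.
I_c = (π/8 − 8/(9π))·r⁴ = 0.109757 × 1.23⁴ = 0.251219 m⁴.
Centre of pressure: y_p = y_c + I_c/(y_c·A) = 0.707972 + 0.251219/(0.707972 × 2.37646) = 0.707972 + 0.149316 = 0.857288 m along the plane.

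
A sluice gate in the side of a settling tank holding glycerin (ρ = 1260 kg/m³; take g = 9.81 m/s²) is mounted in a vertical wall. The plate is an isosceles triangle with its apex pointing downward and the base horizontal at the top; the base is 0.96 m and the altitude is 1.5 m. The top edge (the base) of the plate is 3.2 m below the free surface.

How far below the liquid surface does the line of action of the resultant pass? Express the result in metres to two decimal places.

γ = ρg = 1260 × 9.81 / 1000 = 12.3606 kN/m³.
With the apex down, the centroid sits h/3 = 1.5/3 = 0.5 m below the base (the top edge), so the centroid depth is h_c = 3.2 + 0.5 = 3.7 m.
A = ½ × 0.96 × 1.5 = 0.72 m².
Resultant F = γ·h_c·A = 12.3606 × 3.7 × 0.72 = 32.9286 kN.
I_c = b·h³/36 = 0.96 × 1.5³/36 = 0.09 m⁴.
Centre of pressure: y_p = y_c + I_c/(y_c·A) = 3.7 + 0.09/(3.7 × 0.72) = 3.7 + 0.0337838 = 3.73378 m along the plane.

h_p = 3.73 m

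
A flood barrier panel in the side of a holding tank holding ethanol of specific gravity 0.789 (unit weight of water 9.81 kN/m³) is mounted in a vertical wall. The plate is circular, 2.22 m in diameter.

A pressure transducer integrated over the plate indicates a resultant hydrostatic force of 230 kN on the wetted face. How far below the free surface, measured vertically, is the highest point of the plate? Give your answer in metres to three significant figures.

d_top ≈ 6.57 m

γ = 0.789 × 9.81 = 7.74009 kN/m³.
A = π(1.11)² = 3.87076 m².
From F = γ·h_c·A, the centroid depth is h_c = 230/(7.74009 × 3.87076) = 7.67689 m.
The centroid is at the centre, 1.11 m below the top of the plate, so the highest point sits at h_top = 7.67689 − 1.11 = 6.56689 m below the surface.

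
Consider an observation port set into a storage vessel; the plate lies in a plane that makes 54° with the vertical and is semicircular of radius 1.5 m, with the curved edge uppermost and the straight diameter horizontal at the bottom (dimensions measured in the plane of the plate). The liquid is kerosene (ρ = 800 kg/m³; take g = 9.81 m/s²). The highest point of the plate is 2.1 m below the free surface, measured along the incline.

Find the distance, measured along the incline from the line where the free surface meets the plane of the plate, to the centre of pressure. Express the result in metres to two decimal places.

y_p = 3.02 m

γ = ρg = 800 × 9.81 / 1000 = 7.848 kN/m³.
The plate makes 54° with the vertical, i.e. θ = 90° − 54° = 36° to the horizontal. Measuring y along the incline from the free-surface line, vertical depth h = y·sinθ with sinθ = 0.587785.
The centroid lies 4r/(3π) = 0.63662 m above the diameter, so r − 4r/(3π) = 1.5 − 0.63662 = 0.86338 m below the topmost point, so y_c = 2.1 + 0.86338 = 2.96338 m and h_c = 2.96338 × 0.587785 = 1.74183 m.
A = πr²/2 = π × 1.5²/2 = 3.53429 m².
Resultant F = γ·h_c·A = 7.848 × 1.74183 × 3.53429 = 48.3133 kN.
I_c = (π/8 − 8/(9π))·r⁴ = 0.109757 × 1.5⁴ = 0.555645 m⁴.
Centre of pressure: y_p = y_c + I_c/(y_c·A) = 2.96338 + 0.555645/(2.96338 × 3.53429) = 2.96338 + 0.0530527 = 3.01643 m along the plane.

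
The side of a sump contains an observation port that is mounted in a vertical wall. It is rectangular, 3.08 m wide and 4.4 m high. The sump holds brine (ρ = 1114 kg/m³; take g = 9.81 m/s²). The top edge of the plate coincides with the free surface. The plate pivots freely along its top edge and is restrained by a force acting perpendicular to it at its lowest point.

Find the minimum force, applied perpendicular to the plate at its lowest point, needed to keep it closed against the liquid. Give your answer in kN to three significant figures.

P ≈ 217 kN

γ = ρg = 1114 × 9.81 / 1000 = 10.92834 kN/m³.
The centroid lies 4.4/2 = 2.2 m below the top edge, so the centroid depth is h_c = 2.2 m.
A = 3.08 × 4.4 = 13.552 m².
Resultant F = γ·h_c·A = 10.92834 × 2.2 × 13.552 = 325.822 kN.
I_c = b·h³/12 = 3.08 × 4.4³/12 = 21.8639 m⁴.
Centre of pressure: y_p = y_c + I_c/(y_c·A) = 2.2 + 21.8639/(2.2 × 13.552) = 2.2 + 0.733334 = 2.93333 m along the plane.
The resultant acts 2.2 + 0.733334 = 2.93333 m (along the plate) below the hinge at the top edge, so the moment about the hinge is M = F × 2.93333 = 325.822 × 2.93333 = 955.743 kN·m.
A normal force at the bottom, 4.4 m from the hinge, must supply this moment: P = 955.743/4.4 = 217.214 kN.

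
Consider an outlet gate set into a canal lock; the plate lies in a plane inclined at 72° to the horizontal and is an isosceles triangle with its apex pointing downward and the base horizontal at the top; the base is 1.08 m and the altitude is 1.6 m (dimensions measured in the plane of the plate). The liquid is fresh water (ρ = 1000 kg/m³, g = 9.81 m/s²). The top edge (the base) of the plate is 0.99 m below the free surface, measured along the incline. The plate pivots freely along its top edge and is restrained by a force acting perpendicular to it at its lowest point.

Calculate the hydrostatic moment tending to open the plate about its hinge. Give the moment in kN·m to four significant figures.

M ≈ 7.696 kN·m

γ = ρg = 1000 × 9.81 = 9810 N/m³ = 9.81 kN/m³.
Let θ = 72° be the plate's angle to the horizontal; measure y along the incline from where the plane meets the free surface. Vertical depth h = y·sinθ with sinθ = 0.951057.
With the apex down, the centroid sits h/3 = 1.6/3 = 0.533333 m below the base (the top edge), so y_c = 0.99 + 0.533333 = 1.52333 m and h_c = 1.52333 × 0.951057 = 1.44877 m.
A = ½ × 1.08 × 1.6 = 0.864 m².
Resultant F = γ·h_c·A = 9.81 × 1.44877 × 0.864 = 12.2795 kN.
I_c = b·h³/36 = 1.08 × 1.6³/36 = 0.12288 m⁴.
Centre of pressure: y_p = y_c + I_c/(y_c·A) = 1.52333 + 0.12288/(1.52333 × 0.864) = 1.52333 + 0.0933627 = 1.61669 m along the plane.
The resultant acts 0.533333 + 0.0933627 = 0.626696 m (along the plate) below the hinge at the top edge, so the moment about the hinge is M = F × 0.626696 = 12.2795 × 0.626696 = 7.69551 kN·m.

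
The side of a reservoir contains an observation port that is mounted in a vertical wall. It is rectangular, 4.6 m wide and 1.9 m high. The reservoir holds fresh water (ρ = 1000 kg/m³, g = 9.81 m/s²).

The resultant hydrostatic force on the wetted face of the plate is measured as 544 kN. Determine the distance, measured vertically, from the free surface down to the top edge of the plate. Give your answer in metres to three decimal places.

γ = ρg = 1000 × 9.81 = 9810 N/m³ = 9.81 kN/m³.
A = 4.6 × 1.9 = 8.74 m².
From F = γ·h_c·A, the centroid depth is h_c = 544/(9.81 × 8.74) = 6.34481 m.
The centroid lies 1.9/2 = 0.95 m below the top edge, so the top edge sits at h_top = 6.34481 − 0.95 = 5.39481 m below the surface.

d_top ≈ 5.395 m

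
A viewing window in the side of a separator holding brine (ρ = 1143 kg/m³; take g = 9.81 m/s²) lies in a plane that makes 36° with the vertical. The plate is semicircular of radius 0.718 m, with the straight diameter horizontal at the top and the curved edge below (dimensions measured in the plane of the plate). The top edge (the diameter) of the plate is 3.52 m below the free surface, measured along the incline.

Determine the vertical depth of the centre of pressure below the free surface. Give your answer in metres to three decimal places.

h_p = 3.102 m

γ = ρg = 1143 × 9.81 / 1000 = 11.21283 kN/m³.
The plate makes 36° with the vertical, i.e. θ = 90° − 36° = 54° to the horizontal. Measuring y along the incline from the free-surface line, vertical depth h = y·sinθ with sinθ = 0.809017.
The centroid of a semicircle lies 4r/(3π) = 0.304729 m from the diameter, here below the top edge, so y_c = 3.52 + 0.304729 = 3.82473 m and h_c = 3.82473 × 0.809017 = 3.09427 m.
A = πr²/2 = π × 0.718²/2 = 0.809783 m².
Resultant F = γ·h_c·A = 11.21283 × 3.09427 × 0.809783 = 28.0958 kN.
I_c = (π/8 − 8/(9π))·r⁴ = 0.109757 × 0.718⁴ = 0.0291696 m⁴.
Centre of pressure: y_p = y_c + I_c/(y_c·A) = 3.82473 + 0.0291696/(3.82473 × 0.809783) = 3.82473 + 0.00941805 = 3.83415 m along the plane.
Vertically, h_p = y_p·sinθ = 3.83415 × 0.809017 = 3.10189 m.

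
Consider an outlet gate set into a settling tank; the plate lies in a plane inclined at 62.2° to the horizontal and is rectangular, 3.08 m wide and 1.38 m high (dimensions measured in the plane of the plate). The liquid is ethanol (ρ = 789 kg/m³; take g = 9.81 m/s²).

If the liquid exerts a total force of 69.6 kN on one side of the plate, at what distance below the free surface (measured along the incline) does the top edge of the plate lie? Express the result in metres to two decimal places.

y_top ≈ 1.70 m

γ = ρg = 789 × 9.81 / 1000 = 7.74009 kN/m³.
A = 3.08 × 1.38 = 4.2504 m².
From F = γ·h_c·A, the centroid depth is h_c = 69.6/(7.74009 × 4.2504) = 2.1156 m.
Let θ = 62.2° be the plate's angle to the horizontal; measure y along the incline from where the plane meets the free surface. Vertical depth h = y·sinθ with sinθ = 0.884581.
Along the incline, y_c = h_c/sinθ = 2.1156/0.884581 = 2.39164 m.
The centroid lies 1.38/2 = 0.69 m below the top edge, so the top edge sits at y_top = 2.39164 − 0.69 = 1.70164 m along the incline.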